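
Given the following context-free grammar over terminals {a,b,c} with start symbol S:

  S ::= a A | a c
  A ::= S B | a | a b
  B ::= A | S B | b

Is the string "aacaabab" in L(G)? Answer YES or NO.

Convert to CNF:
  S -> T0 A | T0 T2
  A -> S B | T0 T1 | a
  B -> S B | T0 T1 | a | b
  T0 -> a
  T1 -> b
  T2 -> c

Fill CYK table bottom-up:
  T[0,0] 'a' = {A,B,T0}  orig:{A,B}
  T[1,1] 'a' = {A,B,T0}  orig:{A,B}
  T[2,2] 'c' = {T2}  orig:{}
  T[3,3] 'a' = {A,B,T0}  orig:{A,B}
  T[4,4] 'a' = {A,B,T0}  orig:{A,B}
  T[5,5] 'b' = {B,T1}  orig:{B}
  T[6,6] 'a' = {A,B,T0}  orig:{A,B}
  T[7,7] 'b' = {B,T1}  orig:{B}
  T[0,1] 'aa' = {S}
  T[1,2] 'ac' = {S}
  T[2,3] 'ca' = ∅
  T[3,4] 'aa' = {S}
  T[4,5] 'ab' = {A,B}
  T[5,6] 'ba' = ∅
  T[6,7] 'ab' = {A,B}
  T[0,2] 'aac' = ∅
  T[1,3] 'aca' = {A,B}
  T[2,4] 'caa' = ∅
  T[3,5] 'aab' = {A,B,S}
  T[4,6] 'aba' = ∅
  T[5,7] 'bab' = ∅
  T[0,3] 'aaca' = {S}
  T[1,4] 'acaa' = ∅
  T[2,5] 'caab' = ∅
  T[3,6] 'aaba' = {A,B}
  T[4,7] 'abab' = ∅
  T[0,4] 'aacaa' = {A,B}
  T[1,5] 'acaab' = {A,B}
  T[2,6] 'caaba' = ∅
  T[3,7] 'aabab' = {A,B}
  T[0,5] 'aacaab' = {A,B,S}
  T[1,6] 'acaaba' = {A,B}
  T[2,7] 'caabab' = ∅
  T[0,6] 'aacaaba' = {A,B,S}
  T[1,7] 'acaabab' = {A,B}
  T[0,7] 'aacaabab' = {A,B,S}

S ∈ T[0,7] ⇒ YES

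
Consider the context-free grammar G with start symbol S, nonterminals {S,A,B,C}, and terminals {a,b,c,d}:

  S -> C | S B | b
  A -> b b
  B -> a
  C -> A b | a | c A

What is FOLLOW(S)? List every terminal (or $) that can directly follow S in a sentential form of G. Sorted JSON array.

FIRST sets, iterate to fixpoint:
pass 1:
  A via A→b b: +{b}
  B via B→a: +{a}
  C via C→A b: +{b}
  C via C→a: +{a}
  C via C→c A: +{c}
  S via S→C: +{a,b,c}
  S: {a,b,c}  A: {b}  B: {a}  C: {a,b,c}
pass 2: (no change)
  S: {a,b,c}  A: {b}  B: {a}  C: {a,b,c}

Compute FOLLOW by fixpoint:
initialize: $ ∈ FOLLOW(S)
iter 1:
  C→A b: FOLLOW(A) ⊇ FIRST(b) = {b}; new: +{b}
  S→C: FOLLOW(C) ⊇ FOLLOW(S) ⊇ {$}; new: +{$}
  S→S B: FOLLOW(S) ⊇ FIRST(B) = {a}; new: +{a}
  S→S B: FOLLOW(B) ⊇ FOLLOW(S) ⊇ {$,a}; new: +{$,a}
  FOLLOW[S]={$,a}  FOLLOW[A]={b}  FOLLOW[B]={$,a}  FOLLOW[C]={$}
iter 2:
  C→c A: FOLLOW(A) ⊇ FOLLOW(C) ⊇ {$}; new: +{$}
  S→C: FOLLOW(C) ⊇ FOLLOW(S) ⊇ {$,a}; new: +{a}
  FOLLOW[S]={$,a}  FOLLOW[A]={$,b}  FOLLOW[B]={$,a}  FOLLOW[C]={$,a}
iter 3:
  C→c A: FOLLOW(A) ⊇ FOLLOW(C) ⊇ {$,a}; new: +{a}
  FOLLOW[S]={$,a}  FOLLOW[A]={$,a,b}  FOLLOW[B]={$,a}  FOLLOW[C]={$,a}
iter 4: done
  FOLLOW[S]={$,a}  FOLLOW[A]={$,a,b}  FOLLOW[B]={$,a}  FOLLOW[C]={$,a}

FOLLOW(S) = ["$", "a"]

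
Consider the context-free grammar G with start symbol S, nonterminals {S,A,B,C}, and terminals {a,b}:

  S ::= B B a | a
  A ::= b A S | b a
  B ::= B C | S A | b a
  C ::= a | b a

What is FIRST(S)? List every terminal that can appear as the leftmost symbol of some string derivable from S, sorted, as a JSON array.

FIRST sets, iterate to fixpoint:
[1]
  A via A→b A S: +{b}
  B via B→b a: +{b}
  C via C→a: +{a}
  C via C→b a: +{b}
  S via S→B B a: +{b}
  S via S→a: +{a}
  FIRST[S]={a,b}  FIRST[A]={b}  FIRST[B]={b}  FIRST[C]={a,b}
[2]
  B via B→S A: +{a}
  FIRST[S]={a,b}  FIRST[A]={b}  FIRST[B]={a,b}  FIRST[C]={a,b}
[3] — fixpoint
  FIRST[S]={a,b}  FIRST[A]={b}  FIRST[B]={a,b}  FIRST[C]={a,b}

FIRST(S) = ["a", "b"]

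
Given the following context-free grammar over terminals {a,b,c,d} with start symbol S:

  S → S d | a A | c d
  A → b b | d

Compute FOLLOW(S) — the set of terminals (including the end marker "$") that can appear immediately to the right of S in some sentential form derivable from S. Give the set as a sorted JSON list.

Compute FIRST by fixpoint:
[1]
  A via A→b b: +{b}
  A via A→d: +{d}
  S via S→a A: +{a}
  S via S→c d: +{c}
  FIRST(S)={a,c}  FIRST(A)={b,d}
[2] (stable)
  FIRST(S)={a,c}  FIRST(A)={b,d}

FOLLOW iteration:
seed FOLLOW(S) with $
[1]
  S→S d: FOLLOW(S) ⊇ FIRST(d) = {d}; new: +{d}
  S→a A: FOLLOW(A) ⊇ FOLLOW(S) ⊇ {$,d}; new: +{$,d}
  FOLLOW(S)={$,d}  FOLLOW(A)={$,d}
[2] (no change)
  FOLLOW(S)={$,d}  FOLLOW(A)={$,d}

FOLLOW(S) = ["$", "d"]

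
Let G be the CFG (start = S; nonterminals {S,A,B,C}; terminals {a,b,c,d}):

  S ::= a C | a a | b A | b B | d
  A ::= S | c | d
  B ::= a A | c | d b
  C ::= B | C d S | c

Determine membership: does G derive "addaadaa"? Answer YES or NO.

CNF form of G:
  S -> T0 C | T0 T0 | T1 A | T1 B | d
  A -> T0 C | T0 T0 | T1 A | T1 B | c | d
  B -> T0 A | T2 T1 | c
  C -> C X3 | T0 A | T2 T1 | c
  T0 -> a
  T1 -> b
  T2 -> d
  X3 -> T2 S

Fill CYK table bottom-up:
  [0..0]={T0}  "a"  orig:{}
  [1..1]={A,S,T2}  "d"  orig:{A,S}
  [2..2]={A,S,T2}  "d"  orig:{A,S}
  [3..3]={T0}  "a"  orig:{}
  [4..4]={T0}  "a"  orig:{}
  [5..5]={A,S,T2}  "d"  orig:{A,S}
  [6..6]={T0}  "a"  orig:{}
  [7..7]={T0}  "a"  orig:{}
  [0..1]={B,C}  "ad"
  [1..2]={X3}  "dd"  orig:{}
  [2..3]=∅  "da"
  [3..4]={A,S}  "aa"
  [4..5]={B,C}  "ad"
  [5..6]=∅  "da"
  [6..7]={A,S}  "aa"
  [0..2]=∅  "add"
  [1..3]=∅  "dda"
  [2..4]={X3}  "daa"  orig:{}
  [3..5]={A,S}  "aad"
  [4..6]=∅  "ada"
  [5..7]={X3}  "daa"  orig:{}
  [0..3]=∅  "adda"
  [1..4]=∅  "ddaa"
  [2..5]={X3}  "daad"  orig:{}
  [3..6]=∅  "aada"
  [4..7]=∅  "adaa"
  [0..4]={C}  "addaa"
  [1..5]=∅  "ddaad"
  [2..6]=∅  "daada"
  [3..7]=∅  "aadaa"
  [0..5]={C}  "addaad"
  [1..6]=∅  "ddaada"
  [2..7]=∅  "daadaa"
  [0..6]=∅  "addaada"
  [1..7]=∅  "ddaadaa"
  [0..7]={C}  "addaadaa"

S ∉ T[0,7] ⇒ NO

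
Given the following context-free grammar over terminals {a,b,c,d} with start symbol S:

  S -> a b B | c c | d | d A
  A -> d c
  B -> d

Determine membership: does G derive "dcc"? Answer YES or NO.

CNF form of G:
  S -> T0 A | T1 T1 | T2 X4 | d
  A -> T0 T1
  B -> d
  T0 -> d
  T1 -> c
  T2 -> a
  T3 -> b
  X4 -> T3 B

CYK table (by increasing span):
  T[0,0] 'd' = {B,S,T0}  orig:{B,S}
  T[1,1] 'c' = {T1}  orig:{}
  T[2,2] 'c' = {T1}  orig:{}
  T[0,1] 'dc' = {A}
  T[1,2] 'cc' = {S}
  T[0,2] 'dcc' = ∅

S ∉ T[0,2] ⇒ NO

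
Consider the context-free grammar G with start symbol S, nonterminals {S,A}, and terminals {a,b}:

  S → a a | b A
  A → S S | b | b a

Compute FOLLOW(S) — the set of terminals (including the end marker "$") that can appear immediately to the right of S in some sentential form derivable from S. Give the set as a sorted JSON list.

Compute FIRST by fixpoint:
pass 1:
  A via A→b: +{b}
  S via S→a a: +{a}
  S via S→b A: +{b}
  S: {a,b}  A: {b}
pass 2:
  A via A→S S: +{a}
  S: {a,b}  A: {a,b}
pass 3: (no change)
  S: {a,b}  A: {a,b}

Compute FOLLOW by fixpoint:
initialize: $ ∈ FOLLOW(S)
[1]
  A→S S: FOLLOW(S) ⊇ FIRST(S) = {a,b}; new: +{a,b}
  S→b A: FOLLOW(A) ⊇ FOLLOW(S) ⊇ {$,a,b}; new: +{$,a,b}
  FOLLOW(S)={$,a,b}  FOLLOW(A)={$,a,b}
[2] (no change)
  FOLLOW(S)={$,a,b}  FOLLOW(A)={$,a,b}

FOLLOW(S) = ["$", "a", "b"]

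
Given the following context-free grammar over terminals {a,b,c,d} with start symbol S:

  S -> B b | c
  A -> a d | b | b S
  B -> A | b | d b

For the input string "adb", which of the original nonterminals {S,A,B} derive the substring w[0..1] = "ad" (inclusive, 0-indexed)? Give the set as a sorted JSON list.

Convert to CNF:
  S -> B T2 | c
  A -> T0 T1 | T2 S | b
  B -> T0 T1 | T1 T2 | T2 S | b
  T0 -> a
  T1 -> d
  T2 -> b

CYK fill — only the sub-triangle for w[0..1]:
  cell(0,0) a: {T0}  orig:{}
  cell(1,1) d: {T1}  orig:{}
  cell(0,1) ad: {A,B}

Original NTs in T[0,1] deriving "ad": ["A", "B"]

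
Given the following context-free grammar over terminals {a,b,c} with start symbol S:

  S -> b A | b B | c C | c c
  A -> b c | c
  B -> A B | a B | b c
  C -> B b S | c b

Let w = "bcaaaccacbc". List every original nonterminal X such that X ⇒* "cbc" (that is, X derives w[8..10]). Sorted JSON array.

CNF form of G:
  S -> T0 A | T0 B | T1 C | T1 T1
  A -> T0 T1 | c
  B -> A B | T0 T1 | T2 B
  C -> B X3 | T1 T0
  T0 -> b
  T1 -> c
  T2 -> a
  X3 -> T0 S

Fill CYK table bottom-up (cells [i..j] with 8 ≤ i ≤ j ≤ 10 only):
  cell(8,8) c: {A,T1}  orig:{A}
  cell(9,9) b: {T0}  orig:{}
  cell(10,10) c: {A,T1}  orig:{A}
  cell(8,9) cb: {C}
  cell(9,10) bc: {A,B,S}
  cell(8,10) cbc: {B}

Original NTs in T[8,10] deriving "cbc": ["B"]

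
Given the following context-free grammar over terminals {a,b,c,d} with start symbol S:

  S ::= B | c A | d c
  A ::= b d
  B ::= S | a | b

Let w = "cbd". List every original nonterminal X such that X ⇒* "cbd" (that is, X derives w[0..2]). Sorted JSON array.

CNF form of G:
  S -> T1 T2 | T2 A | a | b
  A -> T0 T1
  B -> T1 T2 | T2 A | a | b
  T0 -> b
  T1 -> d
  T2 -> c

CYK table (by increasing span) — only the sub-triangle for w[0..2]:
  T[0,0] 'c' = {T2}  orig:{}
  T[1,1] 'b' = {B,S,T0}  orig:{B,S}
  T[2,2] 'd' = {T1}  orig:{}
  T[0,1] 'cb' = ∅
  T[1,2] 'bd' = {A}
  T[0,2] 'cbd' = {B,S}

Original NTs in T[0,2] deriving "cbd": ["B", "S"]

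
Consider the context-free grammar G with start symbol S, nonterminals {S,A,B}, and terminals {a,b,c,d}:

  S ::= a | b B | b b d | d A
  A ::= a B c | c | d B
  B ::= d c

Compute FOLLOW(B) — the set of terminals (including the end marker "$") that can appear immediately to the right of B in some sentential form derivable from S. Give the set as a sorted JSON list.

Compute FIRST by fixpoint:
[1]
  A via A→a B c: +{a}
  A via A→c: +{c}
  A via A→d B: +{d}
  B via B→d c: +{d}
  S via S→a: +{a}
  S via S→b B: +{b}
  S via S→d A: +{d}
  S: {a,b,d}  A: {a,c,d}  B: {d}
[2] — fixpoint
  S: {a,b,d}  A: {a,c,d}  B: {d}

FOLLOW iteration:
initialize: $ ∈ FOLLOW(S)
pass 1:
  A→a B c: FOLLOW(B) ⊇ FIRST(c) = {c}; new: +{c}
  S→b B: FOLLOW(B) ⊇ FOLLOW(S) ⊇ {$}; new: +{$}
  S→d A: FOLLOW(A) ⊇ FOLLOW(S) ⊇ {$}; new: +{$}
  FOLLOW(S)={$}  FOLLOW(A)={$}  FOLLOW(B)={$,c}
pass 2: done
  FOLLOW(S)={$}  FOLLOW(A)={$}  FOLLOW(B)={$,c}

FOLLOW(B) = ["$", "c"]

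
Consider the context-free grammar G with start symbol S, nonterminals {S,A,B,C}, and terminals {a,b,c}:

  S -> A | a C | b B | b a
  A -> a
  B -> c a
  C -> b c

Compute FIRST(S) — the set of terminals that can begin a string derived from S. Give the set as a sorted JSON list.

Compute FIRST by fixpoint:
iter 1:
  A via A→a: +{a}
  B via B→c a: +{c}
  C via C→b c: +{b}
  S via S→A: +{a}
  S via S→b B: +{b}
  FIRST[S]={a,b}  FIRST[A]={a}  FIRST[B]={c}  FIRST[C]={b}
iter 2: (no change)
  FIRST[S]={a,b}  FIRST[A]={a}  FIRST[B]={c}  FIRST[C]={b}

FIRST(S) = ["a", "b"]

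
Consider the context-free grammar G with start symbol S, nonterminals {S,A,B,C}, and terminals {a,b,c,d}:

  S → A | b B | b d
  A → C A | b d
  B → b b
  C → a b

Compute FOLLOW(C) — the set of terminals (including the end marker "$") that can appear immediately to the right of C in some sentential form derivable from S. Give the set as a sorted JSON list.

FIRST sets, iterate to fixpoint:
pass 1:
  A via A→b d: +{b}
  B via B→b b: +{b}
  C via C→a b: +{a}
  S via S→A: +{b}
  FIRST[S]={b}  FIRST[A]={b}  FIRST[B]={b}  FIRST[C]={a}
pass 2:
  A via A→C A: +{a}
  S via S→A: +{a}
  FIRST[S]={a,b}  FIRST[A]={a,b}  FIRST[B]={b}  FIRST[C]={a}
pass 3: — fixpoint
  FIRST[S]={a,b}  FIRST[A]={a,b}  FIRST[B]={b}  FIRST[C]={a}

FOLLOW iteration:
FOLLOW(S) := {$}
pass 1:
  A→C A: FOLLOW(C) ⊇ FIRST(A) = {a,b}; new: +{a,b}
  S→A: FOLLOW(A) ⊇ FOLLOW(S) ⊇ {$}; new: +{$}
  S→b B: FOLLOW(B) ⊇ FOLLOW(S) ⊇ {$}; new: +{$}
  FOLLOW[S]={$}  FOLLOW[A]={$}  FOLLOW[B]={$}  FOLLOW[C]={a,b}
pass 2: — fixpoint
  FOLLOW[S]={$}  FOLLOW[A]={$}  FOLLOW[B]={$}  FOLLOW[C]={a,b}

FOLLOW(C) = ["a", "b"]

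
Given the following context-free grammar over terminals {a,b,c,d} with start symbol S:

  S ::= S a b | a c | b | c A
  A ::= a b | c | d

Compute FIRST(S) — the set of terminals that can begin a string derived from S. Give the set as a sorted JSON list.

Compute FIRST by fixpoint:
[1]
  A via A→a b: +{a}
  A via A→c: +{c}
  A via A→d: +{d}
  S via S→a c: +{a}
  S via S→b: +{b}
  S via S→c A: +{c}
  FIRST[S]={a,b,c}  FIRST[A]={a,c,d}
[2] done
  FIRST[S]={a,b,c}  FIRST[A]={a,c,d}

FIRST(S) = ["a", "b", "c"]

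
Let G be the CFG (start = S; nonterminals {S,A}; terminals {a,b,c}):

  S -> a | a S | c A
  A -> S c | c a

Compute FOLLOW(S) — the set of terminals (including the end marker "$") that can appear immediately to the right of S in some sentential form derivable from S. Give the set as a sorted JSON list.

Compute FIRST by fixpoint:
[1]
  A via A→c a: +{c}
  S via S→a: +{a}
  S via S→c A: +{c}
  FIRST(S)={a,c}  FIRST(A)={c}
[2]
  A via A→S c: +{a}
  FIRST(S)={a,c}  FIRST(A)={a,c}
[3] (no change)
  FIRST(S)={a,c}  FIRST(A)={a,c}

FOLLOW sets:
initialize: $ ∈ FOLLOW(S)
round 1:
  A→S c: FOLLOW(S) ⊇ FIRST(c) = {c}; new: +{c}
  S→c A: FOLLOW(A) ⊇ FOLLOW(S) ⊇ {$,c}; new: +{$,c}
  FOLLOW(S)={$,c}  FOLLOW(A)={$,c}
round 2: — fixpoint
  FOLLOW(S)={$,c}  FOLLOW(A)={$,c}

FOLLOW(S) = ["$", "c"]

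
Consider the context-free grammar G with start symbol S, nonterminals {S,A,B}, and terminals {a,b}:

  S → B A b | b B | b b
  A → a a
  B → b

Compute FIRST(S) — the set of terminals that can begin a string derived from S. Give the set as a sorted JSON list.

Compute FIRST by fixpoint:
round 1:
  A via A→a a: +{a}
  B via B→b: +{b}
  S via S→B A b: +{b}
  FIRST[S]={b}  FIRST[A]={a}  FIRST[B]={b}
round 2: (no change)
  FIRST[S]={b}  FIRST[A]={a}  FIRST[B]={b}

FIRST(S) = ["b"]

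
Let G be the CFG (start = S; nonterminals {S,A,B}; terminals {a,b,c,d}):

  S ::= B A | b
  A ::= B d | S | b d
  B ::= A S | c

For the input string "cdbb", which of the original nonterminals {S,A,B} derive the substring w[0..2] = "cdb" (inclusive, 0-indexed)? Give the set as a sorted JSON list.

CNF form of G:
  S -> B A | b
  A -> B A | B T0 | T1 T0 | b
  B -> A S | c
  T0 -> d
  T1 -> b

CYK fill — only the sub-triangle for w[0..2]:
  T[0,0] 'c' = {B}
  T[1,1] 'd' = {T0}  orig:{}
  T[2,2] 'b' = {A,S,T1}  orig:{A,S}
  T[0,1] 'cd' = {A}
  T[1,2] 'db' = ∅
  T[0,2] 'cdb' = {B}

Original NTs in T[0,2] deriving "cdb": ["B"]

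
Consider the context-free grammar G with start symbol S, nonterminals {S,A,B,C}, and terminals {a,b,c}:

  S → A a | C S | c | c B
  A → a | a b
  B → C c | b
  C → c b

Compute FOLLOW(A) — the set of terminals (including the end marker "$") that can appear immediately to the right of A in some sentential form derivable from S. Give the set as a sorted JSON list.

FIRST iteration:
pass 1:
  A via A→a: +{a}
  B via B→b: +{b}
  C via C→c b: +{c}
  S via S→A a: +{a}
  S via S→C S: +{c}
  S: {a,c}  A: {a}  B: {b}  C: {c}
pass 2:
  B via B→C c: +{c}
  S: {a,c}  A: {a}  B: {b,c}  C: {c}
pass 3: done
  S: {a,c}  A: {a}  B: {b,c}  C: {c}

FOLLOW iteration:
seed FOLLOW(S) with $
[1]
  B→C c: FOLLOW(C) ⊇ FIRST(c) = {c}; new: +{c}
  S→A a: FOLLOW(A) ⊇ FIRST(a) = {a}; new: +{a}
  S→C S: FOLLOW(C) ⊇ FIRST(S) = {a,c}; new: +{a}
  S→c B: FOLLOW(B) ⊇ FOLLOW(S) ⊇ {$}; new: +{$}
  FOLLOW(S)={$}  FOLLOW(A)={a}  FOLLOW(B)={$}  FOLLOW(C)={a,c}
[2] — fixpoint
  FOLLOW(S)={$}  FOLLOW(A)={a}  FOLLOW(B)={$}  FOLLOW(C)={a,c}

FOLLOW(A) = ["a"]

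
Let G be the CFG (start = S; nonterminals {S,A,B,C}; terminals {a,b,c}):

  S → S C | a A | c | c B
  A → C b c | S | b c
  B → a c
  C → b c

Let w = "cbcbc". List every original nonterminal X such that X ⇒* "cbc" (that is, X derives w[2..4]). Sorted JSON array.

CNF form of G:
  S -> S C | T1 B | T2 A | c
  A -> C X3 | S C | T0 T1 | T1 B | T2 A | c
  B -> T2 T1
  C -> T0 T1
  T0 -> b
  T1 -> c
  T2 -> a
  X3 -> T0 T1

CYK fill, restricted to cells inside w[2..4]:
  T[2,2] 'c' = {A,S,T1}  orig:{A,S}
  T[3,3] 'b' = {T0}  orig:{}
  T[4,4] 'c' = {A,S,T1}  orig:{A,S}
  T[2,3] 'cb' = ∅
  T[3,4] 'bc' = {A,C,X3}  orig:{A,C}
  T[2,4] 'cbc' = {A,S}

Original NTs in T[2,4] deriving "cbc": ["A", "S"]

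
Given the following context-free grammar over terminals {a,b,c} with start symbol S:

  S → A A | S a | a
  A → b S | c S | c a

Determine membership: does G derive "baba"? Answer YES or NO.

CNF form of G:
  S -> A A | S T2 | a
  A -> T0 S | T1 S | T1 T2
  T0 -> b
  T1 -> c
  T2 -> a

CYK table (by increasing span):
  cell(0,0) b: {T0}  orig:{}
  cell(1,1) a: {S,T2}  orig:{S}
  cell(2,2) b: {T0}  orig:{}
  cell(3,3) a: {S,T2}  orig:{S}
  cell(0,1) ba: {A}
  cell(1,2) ab: ∅
  cell(2,3) ba: {A}
  cell(0,2) bab: ∅
  cell(1,3) aba: ∅
  cell(0,3) baba: {S}

S ∈ T[0,3] ⇒ YES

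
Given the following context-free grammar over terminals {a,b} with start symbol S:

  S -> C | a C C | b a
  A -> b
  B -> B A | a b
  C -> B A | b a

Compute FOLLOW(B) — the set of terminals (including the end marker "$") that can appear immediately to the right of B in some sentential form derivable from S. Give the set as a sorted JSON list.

FIRST iteration:
[1]
  A via A→b: +{b}
  B via B→a b: +{a}
  C via C→B A: +{a}
  C via C→b a: +{b}
  S via S→C: +{a,b}
  FIRST(S)={a,b}  FIRST(A)={b}  FIRST(B)={a}  FIRST(C)={a,b}
[2] — fixpoint
  FIRST(S)={a,b}  FIRST(A)={b}  FIRST(B)={a}  FIRST(C)={a,b}

FOLLOW iteration:
FOLLOW(S) := {$}
round 1:
  B→B A: FOLLOW(B) ⊇ FIRST(A) = {b}; new: +{b}
  B→B A: FOLLOW(A) ⊇ FOLLOW(B) ⊇ {b}; new: +{b}
  S→C: FOLLOW(C) ⊇ FOLLOW(S) ⊇ {$}; new: +{$}
  S→a C C: FOLLOW(C) ⊇ FIRST(C) = {a,b}; new: +{a,b}
  FOLLOW[S]={$}  FOLLOW[A]={b}  FOLLOW[B]={b}  FOLLOW[C]={$,a,b}
round 2:
  C→B A: FOLLOW(A) ⊇ FOLLOW(C) ⊇ {$,a,b}; new: +{$,a}
  FOLLOW[S]={$}  FOLLOW[A]={$,a,b}  FOLLOW[B]={b}  FOLLOW[C]={$,a,b}
round 3: done
  FOLLOW[S]={$}  FOLLOW[A]={$,a,b}  FOLLOW[B]={b}  FOLLOW[C]={$,a,b}

FOLLOW(B) = ["b"]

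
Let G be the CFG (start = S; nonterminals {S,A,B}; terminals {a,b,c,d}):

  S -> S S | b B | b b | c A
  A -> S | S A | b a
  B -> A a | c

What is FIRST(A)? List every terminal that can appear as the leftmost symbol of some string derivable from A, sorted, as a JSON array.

Compute FIRST by fixpoint:
round 1:
  A via A→b a: +{b}
  B via B→A a: +{b}
  B via B→c: +{c}
  S via S→b B: +{b}
  S via S→c A: +{c}
  S: {b,c}  A: {b}  B: {b,c}
round 2:
  A via A→S: +{c}
  S: {b,c}  A: {b,c}  B: {b,c}
round 3: (no change)
  S: {b,c}  A: {b,c}  B: {b,c}

FIRST(A) = ["b", "c"]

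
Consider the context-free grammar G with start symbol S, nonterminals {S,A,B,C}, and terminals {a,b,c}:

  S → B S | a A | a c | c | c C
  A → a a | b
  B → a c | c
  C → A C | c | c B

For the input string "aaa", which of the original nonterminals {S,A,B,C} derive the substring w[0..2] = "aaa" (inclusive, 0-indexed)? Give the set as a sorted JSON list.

CNF form of G:
  S -> B S | T0 A | T0 T1 | T1 C | c
  A -> T0 T0 | b
  B -> T0 T1 | c
  C -> A C | T1 B | c
  T0 -> a
  T1 -> c

CYK table (by increasing span) — only the sub-triangle for w[0..2]:
  cell(0,0) a: {T0}  orig:{}
  cell(1,1) a: {T0}  orig:{}
  cell(2,2) a: {T0}  orig:{}
  cell(0,1) aa: {A}
  cell(1,2) aa: {A}
  cell(0,2) aaa: {S}

Original NTs in T[0,2] deriving "aaa": ["S"]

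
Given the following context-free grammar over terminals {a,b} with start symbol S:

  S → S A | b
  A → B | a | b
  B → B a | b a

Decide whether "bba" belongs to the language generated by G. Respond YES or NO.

Convert to CNF:
  S -> S A | b
  A -> B T0 | T1 T0 | a | b
  B -> B T0 | T1 T0
  T0 -> a
  T1 -> b

CYK table (by increasing span):
  [0..0]={A,S,T1}  "b"  orig:{A,S}
  [1..1]={A,S,T1}  "b"  orig:{A,S}
  [2..2]={A,T0}  "a"  orig:{A}
  [0..1]={S}  "bb"
  [1..2]={A,B,S}  "ba"
  [0..2]={S}  "bba"

S ∈ T[0,2] ⇒ YES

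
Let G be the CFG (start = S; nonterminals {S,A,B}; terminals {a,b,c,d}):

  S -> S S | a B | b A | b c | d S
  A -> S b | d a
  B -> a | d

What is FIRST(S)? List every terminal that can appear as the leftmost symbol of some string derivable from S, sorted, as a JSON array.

Compute FIRST by fixpoint:
round 1:
  A via A→d a: +{d}
  B via B→a: +{a}
  B via B→d: +{d}
  S via S→a B: +{a}
  S via S→b A: +{b}
  S via S→d S: +{d}
  S: {a,b,d}  A: {d}  B: {a,d}
round 2:
  A via A→S b: +{a,b}
  S: {a,b,d}  A: {a,b,d}  B: {a,d}
round 3: — fixpoint
  S: {a,b,d}  A: {a,b,d}  B: {a,d}

FIRST(S) = ["a", "b", "d"]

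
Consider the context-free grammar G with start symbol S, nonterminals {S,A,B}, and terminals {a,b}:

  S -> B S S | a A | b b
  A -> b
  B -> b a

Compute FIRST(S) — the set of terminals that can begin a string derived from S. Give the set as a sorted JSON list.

FIRST iteration:
round 1:
  A via A→b: +{b}
  B via B→b a: +{b}
  S via S→B S S: +{b}
  S via S→a A: +{a}
  FIRST[S]={a,b}  FIRST[A]={b}  FIRST[B]={b}
round 2: — fixpoint
  FIRST[S]={a,b}  FIRST[A]={b}  FIRST[B]={b}

FIRST(S) = ["a", "b"]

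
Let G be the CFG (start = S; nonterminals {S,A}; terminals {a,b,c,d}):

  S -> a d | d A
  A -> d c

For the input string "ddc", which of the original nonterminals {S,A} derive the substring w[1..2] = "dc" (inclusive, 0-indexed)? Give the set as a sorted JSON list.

CNF form of G:
  S -> T0 A | T2 T0
  A -> T0 T1
  T0 -> d
  T1 -> c
  T2 -> a

Fill CYK table bottom-up — only the sub-triangle for w[1..2]:
  [1..1]={T0}  "d"  orig:{}
  [2..2]={T1}  "c"  orig:{}
  [1..2]={A}  "dc"

Original NTs in T[1,2] deriving "dc": ["A"]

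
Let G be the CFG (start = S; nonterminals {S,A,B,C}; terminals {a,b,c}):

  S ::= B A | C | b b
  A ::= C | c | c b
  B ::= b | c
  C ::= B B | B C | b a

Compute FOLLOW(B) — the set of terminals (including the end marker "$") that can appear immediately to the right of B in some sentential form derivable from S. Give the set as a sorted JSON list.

FIRST sets, iterate to fixpoint:
[1]
  A via A→c: +{c}
  B via B→b: +{b}
  B via B→c: +{c}
  C via C→B B: +{b,c}
  S via S→B A: +{b,c}
  FIRST[S]={b,c}  FIRST[A]={c}  FIRST[B]={b,c}  FIRST[C]={b,c}
[2]
  A via A→C: +{b}
  FIRST[S]={b,c}  FIRST[A]={b,c}  FIRST[B]={b,c}  FIRST[C]={b,c}
[3] — fixpoint
  FIRST[S]={b,c}  FIRST[A]={b,c}  FIRST[B]={b,c}  FIRST[C]={b,c}

FOLLOW sets:
seed FOLLOW(S) with $
[1]
  C→B B: FOLLOW(B) ⊇ FIRST(B) = {b,c}; new: +{b,c}
  S→B A: FOLLOW(A) ⊇ FOLLOW(S) ⊇ {$}; new: +{$}
  S→C: FOLLOW(C) ⊇ FOLLOW(S) ⊇ {$}; new: +{$}
  FOLLOW(S)={$}  FOLLOW(A)={$}  FOLLOW(B)={b,c}  FOLLOW(C)={$}
[2]
  C→B B: FOLLOW(B) ⊇ FOLLOW(C) ⊇ {$}; new: +{$}
  FOLLOW(S)={$}  FOLLOW(A)={$}  FOLLOW(B)={$,b,c}  FOLLOW(C)={$}
[3] done
  FOLLOW(S)={$}  FOLLOW(A)={$}  FOLLOW(B)={$,b,c}  FOLLOW(C)={$}

FOLLOW(B) = ["$", "b", "c"]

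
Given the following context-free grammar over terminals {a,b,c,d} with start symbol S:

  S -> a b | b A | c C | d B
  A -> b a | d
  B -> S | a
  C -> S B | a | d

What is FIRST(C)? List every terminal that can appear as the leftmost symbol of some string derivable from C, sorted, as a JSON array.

Compute FIRST by fixpoint:
[1]
  A via A→b a: +{b}
  A via A→d: +{d}
  B via B→a: +{a}
  C via C→a: +{a}
  C via C→d: +{d}
  S via S→a b: +{a}
  S via S→b A: +{b}
  S via S→c C: +{c}
  S via S→d B: +{d}
  FIRST(S)={a,b,c,d}  FIRST(A)={b,d}  FIRST(B)={a}  FIRST(C)={a,d}
[2]
  B via B→S: +{b,c,d}
  C via C→S B: +{b,c}
  FIRST(S)={a,b,c,d}  FIRST(A)={b,d}  FIRST(B)={a,b,c,d}  FIRST(C)={a,b,c,d}
[3] done
  FIRST(S)={a,b,c,d}  FIRST(A)={b,d}  FIRST(B)={a,b,c,d}  FIRST(C)={a,b,c,d}

FIRST(C) = ["a", "b", "c", "d"]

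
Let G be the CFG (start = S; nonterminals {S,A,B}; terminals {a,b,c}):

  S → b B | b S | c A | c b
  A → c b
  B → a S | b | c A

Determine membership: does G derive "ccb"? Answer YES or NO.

Convert to CNF:
  S -> T0 A | T0 T1 | T1 B | T1 S
  A -> T0 T1
  B -> T0 A | T2 S | b
  T0 -> c
  T1 -> b
  T2 -> a

CYK table (by increasing span):
  [0..0]={T0}  "c"  orig:{}
  [1..1]={T0}  "c"  orig:{}
  [2..2]={B,T1}  "b"  orig:{B}
  [0..1]=∅  "cc"
  [1..2]={A,S}  "cb"
  [0..2]={B,S}  "ccb"

S ∈ T[0,2] ⇒ YES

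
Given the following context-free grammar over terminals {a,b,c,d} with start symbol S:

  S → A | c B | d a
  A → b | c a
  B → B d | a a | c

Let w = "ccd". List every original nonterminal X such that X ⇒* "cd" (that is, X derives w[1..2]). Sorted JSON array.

CNF form of G:
  S -> T0 B | T0 T1 | T2 T1 | b
  A -> T0 T1 | b
  B -> B T2 | T1 T1 | c
  T0 -> c
  T1 -> a
  T2 -> d

CYK table (by increasing span) — only the sub-triangle for w[1..2]:
  [1..1]={B,T0}  "c"  orig:{B}
  [2..2]={T2}  "d"  orig:{}
  [1..2]={B}  "cd"

Original NTs in T[1,2] deriving "cd": ["B"]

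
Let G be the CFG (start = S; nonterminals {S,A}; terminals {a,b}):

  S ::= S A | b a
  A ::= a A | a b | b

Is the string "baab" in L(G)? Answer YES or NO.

Convert to CNF:
  S -> S A | T1 T0
  A -> T0 A | T0 T1 | b
  T0 -> a
  T1 -> b

Fill CYK table bottom-up:
  [0..0]={A,T1}  "b"  orig:{A}
  [1..1]={T0}  "a"  orig:{}
  [2..2]={T0}  "a"  orig:{}
  [3..3]={A,T1}  "b"  orig:{A}
  [0..1]={S}  "ba"
  [1..2]=∅  "aa"
  [2..3]={A}  "ab"
  [0..2]=∅  "baa"
  [1..3]={A}  "aab"
  [0..3]={S}  "baab"

S ∈ T[0,3] ⇒ YES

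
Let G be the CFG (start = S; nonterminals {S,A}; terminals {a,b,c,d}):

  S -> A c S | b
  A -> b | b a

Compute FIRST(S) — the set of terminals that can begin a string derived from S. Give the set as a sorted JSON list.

FIRST iteration:
round 1:
  A via A→b: +{b}
  S via S→A c S: +{b}
  S: {b}  A: {b}
round 2: (stable)
  S: {b}  A: {b}

FIRST(S) = ["b"]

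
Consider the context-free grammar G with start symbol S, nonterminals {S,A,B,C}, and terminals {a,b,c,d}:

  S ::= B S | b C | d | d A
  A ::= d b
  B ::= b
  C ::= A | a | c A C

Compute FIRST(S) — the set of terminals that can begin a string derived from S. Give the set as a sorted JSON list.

FIRST iteration:
round 1:
  A via A→d b: +{d}
  B via B→b: +{b}
  C via C→A: +{d}
  C via C→a: +{a}
  C via C→c A C: +{c}
  S via S→B S: +{b}
  S via S→d: +{d}
  FIRST(S)={b,d}  FIRST(A)={d}  FIRST(B)={b}  FIRST(C)={a,c,d}
round 2: (stable)
  FIRST(S)={b,d}  FIRST(A)={d}  FIRST(B)={b}  FIRST(C)={a,c,d}

FIRST(S) = ["b", "d"]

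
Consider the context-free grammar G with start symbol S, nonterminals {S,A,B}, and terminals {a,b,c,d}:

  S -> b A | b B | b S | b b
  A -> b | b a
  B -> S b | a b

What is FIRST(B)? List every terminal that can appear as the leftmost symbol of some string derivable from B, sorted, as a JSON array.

FIRST sets, iterate to fixpoint:
round 1:
  A via A→b: +{b}
  B via B→a b: +{a}
  S via S→b A: +{b}
  S: {b}  A: {b}  B: {a}
round 2:
  B via B→S b: +{b}
  S: {b}  A: {b}  B: {a,b}
round 3: (no change)
  S: {b}  A: {b}  B: {a,b}

FIRST(B) = ["a", "b"]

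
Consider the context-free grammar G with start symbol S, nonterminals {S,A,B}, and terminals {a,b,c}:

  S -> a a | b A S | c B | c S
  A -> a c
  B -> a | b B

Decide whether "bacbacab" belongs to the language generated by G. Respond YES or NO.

CNF form of G:
  S -> T0 T0 | T1 B | T1 S | T2 X3
  A -> T0 T1
  B -> T2 B | a
  T0 -> a
  T1 -> c
  T2 -> b
  X3 -> A S

CYK table (by increasing span):
  cell(0,0) b: {T2}  orig:{}
  cell(1,1) a: {B,T0}  orig:{B}
  cell(2,2) c: {T1}  orig:{}
  cell(3,3) b: {T2}  orig:{}
  cell(4,4) a: {B,T0}  orig:{B}
  cell(5,5) c: {T1}  orig:{}
  cell(6,6) a: {B,T0}  orig:{B}
  cell(7,7) b: {T2}  orig:{}
  cell(0,1) ba: {B}
  cell(1,2) ac: {A}
  cell(2,3) cb: ∅
  cell(3,4) ba: {B}
  cell(4,5) ac: {A}
  cell(5,6) ca: {S}
  cell(6,7) ab: ∅
  cell(0,2) bac: ∅
  cell(1,3) acb: ∅
  cell(2,4) cba: {S}
  cell(3,5) bac: ∅
  cell(4,6) aca: ∅
  cell(5,7) cab: ∅
  cell(0,3) bacb: ∅
  cell(1,4) acba: ∅
  cell(2,5) cbac: ∅
  cell(3,6) baca: ∅
  cell(4,7) acab: ∅
  cell(0,4) bacba: ∅
  cell(1,5) acbac: ∅
  cell(2,6) cbaca: ∅
  cell(3,7) bacab: ∅
  cell(0,5) bacbac: ∅
  cell(1,6) acbaca: ∅
  cell(2,7) cbacab: ∅
  cell(0,6) bacbaca: ∅
  cell(1,7) acbacab: ∅
  cell(0,7) bacbacab: ∅

S ∉ T[0,7] ⇒ NO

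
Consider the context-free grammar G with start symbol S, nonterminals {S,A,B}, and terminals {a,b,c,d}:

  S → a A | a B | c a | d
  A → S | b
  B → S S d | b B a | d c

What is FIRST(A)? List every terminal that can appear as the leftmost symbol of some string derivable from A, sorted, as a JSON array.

FIRST sets, iterate to fixpoint:
iter 1:
  A via A→b: +{b}
  B via B→b B a: +{b}
  B via B→d c: +{d}
  S via S→a A: +{a}
  S via S→c a: +{c}
  S via S→d: +{d}
  FIRST[S]={a,c,d}  FIRST[A]={b}  FIRST[B]={b,d}
iter 2:
  A via A→S: +{a,c,d}
  B via B→S S d: +{a,c}
  FIRST[S]={a,c,d}  FIRST[A]={a,b,c,d}  FIRST[B]={a,b,c,d}
iter 3: — fixpoint
  FIRST[S]={a,c,d}  FIRST[A]={a,b,c,d}  FIRST[B]={a,b,c,d}

FIRST(A) = ["a", "b", "c", "d"]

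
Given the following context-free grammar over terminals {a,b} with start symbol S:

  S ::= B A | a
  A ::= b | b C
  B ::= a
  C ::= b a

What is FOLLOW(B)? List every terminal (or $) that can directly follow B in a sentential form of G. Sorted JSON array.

Compute FIRST by fixpoint:
iter 1:
  A via A→b: +{b}
  B via B→a: +{a}
  C via C→b a: +{b}
  S via S→B A: +{a}
  FIRST[S]={a}  FIRST[A]={b}  FIRST[B]={a}  FIRST[C]={b}
iter 2: (stable)
  FIRST[S]={a}  FIRST[A]={b}  FIRST[B]={a}  FIRST[C]={b}

FOLLOW sets:
FOLLOW(S) := {$}
[1]
  S→B A: FOLLOW(B) ⊇ FIRST(A) = {b}; new: +{b}
  S→B A: FOLLOW(A) ⊇ FOLLOW(S) ⊇ {$}; new: +{$}
  FOLLOW[S]={$}  FOLLOW[A]={$}  FOLLOW[B]={b}  FOLLOW[C]={}
[2]
  A→b C: FOLLOW(C) ⊇ FOLLOW(A) ⊇ {$}; new: +{$}
  FOLLOW[S]={$}  FOLLOW[A]={$}  FOLLOW[B]={b}  FOLLOW[C]={$}
[3] (no change)
  FOLLOW[S]={$}  FOLLOW[A]={$}  FOLLOW[B]={b}  FOLLOW[C]={$}

FOLLOW(B) = ["b"]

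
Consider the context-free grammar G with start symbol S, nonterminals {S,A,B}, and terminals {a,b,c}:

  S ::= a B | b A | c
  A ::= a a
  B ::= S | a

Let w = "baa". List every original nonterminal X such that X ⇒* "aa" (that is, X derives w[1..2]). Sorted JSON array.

Convert to CNF:
  S -> T0 B | T1 A | c
  A -> T0 T0
  B -> T0 B | T1 A | a | c
  T0 -> a
  T1 -> b

CYK table (by increasing span), restricted to cells inside w[1..2]:
  cell(1,1) a: {B,T0}  orig:{B}
  cell(2,2) a: {B,T0}  orig:{B}
  cell(1,2) aa: {A,B,S}

Original NTs in T[1,2] deriving "aa": ["A", "B", "S"]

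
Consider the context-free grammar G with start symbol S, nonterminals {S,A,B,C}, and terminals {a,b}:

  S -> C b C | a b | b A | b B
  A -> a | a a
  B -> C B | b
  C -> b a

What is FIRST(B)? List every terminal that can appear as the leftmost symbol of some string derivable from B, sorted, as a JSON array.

FIRST iteration:
[1]
  A via A→a: +{a}
  B via B→b: +{b}
  C via C→b a: +{b}
  S via S→C b C: +{b}
  S via S→a b: +{a}
  FIRST(S)={a,b}  FIRST(A)={a}  FIRST(B)={b}  FIRST(C)={b}
[2] (stable)
  FIRST(S)={a,b}  FIRST(A)={a}  FIRST(B)={b}  FIRST(C)={b}

FIRST(B) = ["b"]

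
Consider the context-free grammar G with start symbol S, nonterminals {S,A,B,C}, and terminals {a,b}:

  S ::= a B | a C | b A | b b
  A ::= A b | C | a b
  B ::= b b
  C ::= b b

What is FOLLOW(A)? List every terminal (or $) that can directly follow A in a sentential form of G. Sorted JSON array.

FIRST iteration:
[1]
  A via A→a b: +{a}
  B via B→b b: +{b}
  C via C→b b: +{b}
  S via S→a B: +{a}
  S via S→b A: +{b}
  S: {a,b}  A: {a}  B: {b}  C: {b}
[2]
  A via A→C: +{b}
  S: {a,b}  A: {a,b}  B: {b}  C: {b}
[3] (stable)
  S: {a,b}  A: {a,b}  B: {b}  C: {b}

Compute FOLLOW by fixpoint:
FOLLOW(S) := {$}
round 1:
  A→A b: FOLLOW(A) ⊇ FIRST(b) = {b}; new: +{b}
  A→C: FOLLOW(C) ⊇ FOLLOW(A) ⊇ {b}; new: +{b}
  S→a B: FOLLOW(B) ⊇ FOLLOW(S) ⊇ {$}; new: +{$}
  S→a C: FOLLOW(C) ⊇ FOLLOW(S) ⊇ {$}; new: +{$}
  S→b A: FOLLOW(A) ⊇ FOLLOW(S) ⊇ {$}; new: +{$}
  FOLLOW(S)={$}  FOLLOW(A)={$,b}  FOLLOW(B)={$}  FOLLOW(C)={$,b}
round 2: (stable)
  FOLLOW(S)={$}  FOLLOW(A)={$,b}  FOLLOW(B)={$}  FOLLOW(C)={$,b}

FOLLOW(A) = ["$", "b"]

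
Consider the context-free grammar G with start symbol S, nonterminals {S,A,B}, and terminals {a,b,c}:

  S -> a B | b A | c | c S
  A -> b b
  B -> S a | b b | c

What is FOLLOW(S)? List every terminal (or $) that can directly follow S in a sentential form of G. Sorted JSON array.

FIRST iteration:
iter 1:
  A via A→b b: +{b}
  B via B→b b: +{b}
  B via B→c: +{c}
  S via S→a B: +{a}
  S via S→b A: +{b}
  S via S→c: +{c}
  S: {a,b,c}  A: {b}  B: {b,c}
iter 2:
  B via B→S a: +{a}
  S: {a,b,c}  A: {b}  B: {a,b,c}
iter 3: (no change)
  S: {a,b,c}  A: {b}  B: {a,b,c}

Compute FOLLOW by fixpoint:
initialize: $ ∈ FOLLOW(S)
iter 1:
  B→S a: FOLLOW(S) ⊇ FIRST(a) = {a}; new: +{a}
  S→a B: FOLLOW(B) ⊇ FOLLOW(S) ⊇ {$,a}; new: +{$,a}
  S→b A: FOLLOW(A) ⊇ FOLLOW(S) ⊇ {$,a}; new: +{$,a}
  FOLLOW(S)={$,a}  FOLLOW(A)={$,a}  FOLLOW(B)={$,a}
iter 2: (no change)
  FOLLOW(S)={$,a}  FOLLOW(A)={$,a}  FOLLOW(B)={$,a}

FOLLOW(S) = ["$", "a"]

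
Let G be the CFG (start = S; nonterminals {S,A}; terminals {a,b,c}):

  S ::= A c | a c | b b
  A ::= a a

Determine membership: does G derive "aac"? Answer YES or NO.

Convert to CNF:
  S -> A T1 | T0 T1 | T2 T2
  A -> T0 T0
  T0 -> a
  T1 -> c
  T2 -> b

CYK fill:
  cell(0,0) a: {T0}  orig:{}
  cell(1,1) a: {T0}  orig:{}
  cell(2,2) c: {T1}  orig:{}
  cell(0,1) aa: {A}
  cell(1,2) ac: {S}
  cell(0,2) aac: {S}

S ∈ T[0,2] ⇒ YES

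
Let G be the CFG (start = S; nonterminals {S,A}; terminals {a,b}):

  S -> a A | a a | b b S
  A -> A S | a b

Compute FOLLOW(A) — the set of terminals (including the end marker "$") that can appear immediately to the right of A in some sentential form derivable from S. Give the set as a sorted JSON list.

Compute FIRST by fixpoint:
pass 1:
  A via A→a b: +{a}
  S via S→a A: +{a}
  S via S→b b S: +{b}
  FIRST(S)={a,b}  FIRST(A)={a}
pass 2: done
  FIRST(S)={a,b}  FIRST(A)={a}

FOLLOW iteration:
FOLLOW(S) := {$}
iter 1:
  A→A S: FOLLOW(A) ⊇ FIRST(S) = {a,b}; new: +{a,b}
  A→A S: FOLLOW(S) ⊇ FOLLOW(A) ⊇ {a,b}; new: +{a,b}
  S→a A: FOLLOW(A) ⊇ FOLLOW(S) ⊇ {$,a,b}; new: +{$}
  S: {$,a,b}  A: {$,a,b}
iter 2: (no change)
  S: {$,a,b}  A: {$,a,b}

FOLLOW(A) = ["$", "a", "b"]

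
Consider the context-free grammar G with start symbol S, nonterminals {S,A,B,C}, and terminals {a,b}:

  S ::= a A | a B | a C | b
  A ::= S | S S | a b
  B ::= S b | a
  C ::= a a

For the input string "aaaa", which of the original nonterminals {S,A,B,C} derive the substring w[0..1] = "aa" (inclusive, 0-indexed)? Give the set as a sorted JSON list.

Convert to CNF:
  S -> T0 A | T0 B | T0 C | b
  A -> S S | T0 A | T0 B | T0 C | T0 T1 | b
  B -> S T1 | a
  C -> T0 T0
  T0 -> a
  T1 -> b

CYK table (by increasing span), restricted to cells inside w[0..1]:
  [0..0]={B,T0}  "a"  orig:{B}
  [1..1]={B,T0}  "a"  orig:{B}
  [0..1]={A,C,S}  "aa"

Original NTs in T[0,1] deriving "aa": ["A", "C", "S"]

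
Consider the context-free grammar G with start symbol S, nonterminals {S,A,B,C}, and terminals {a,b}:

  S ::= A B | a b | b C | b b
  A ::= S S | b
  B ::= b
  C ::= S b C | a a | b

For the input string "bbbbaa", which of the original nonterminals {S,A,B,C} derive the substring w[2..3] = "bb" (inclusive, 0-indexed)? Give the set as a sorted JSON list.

CNF form of G:
  S -> A B | T0 C | T0 T0 | T1 T0
  A -> S S | b
  B -> b
  C -> S X2 | T1 T1 | b
  T0 -> b
  T1 -> a
  X2 -> T0 C

CYK fill — only the sub-triangle for w[2..3]:
  T[2,2] 'b' = {A,B,C,T0}  orig:{A,B,C}
  T[3,3] 'b' = {A,B,C,T0}  orig:{A,B,C}
  T[2,3] 'bb' = {S,X2}  orig:{S}

Original NTs in T[2,3] deriving "bb": ["S"]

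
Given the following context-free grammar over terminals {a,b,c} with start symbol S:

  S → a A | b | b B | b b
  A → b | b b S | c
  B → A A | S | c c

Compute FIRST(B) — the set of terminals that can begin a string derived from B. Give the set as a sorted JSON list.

FIRST iteration:
iter 1:
  A via A→b: +{b}
  A via A→c: +{c}
  B via B→A A: +{b,c}
  S via S→a A: +{a}
  S via S→b: +{b}
  FIRST(S)={a,b}  FIRST(A)={b,c}  FIRST(B)={b,c}
iter 2:
  B via B→S: +{a}
  FIRST(S)={a,b}  FIRST(A)={b,c}  FIRST(B)={a,b,c}
iter 3: (no change)
  FIRST(S)={a,b}  FIRST(A)={b,c}  FIRST(B)={a,b,c}

FIRST(B) = ["a", "b", "c"]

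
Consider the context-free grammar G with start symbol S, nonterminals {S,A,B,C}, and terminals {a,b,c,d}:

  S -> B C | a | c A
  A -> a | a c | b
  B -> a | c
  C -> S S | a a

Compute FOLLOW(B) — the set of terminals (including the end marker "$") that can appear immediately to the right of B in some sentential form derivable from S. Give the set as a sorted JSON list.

FIRST iteration:
iter 1:
  A via A→a: +{a}
  A via A→b: +{b}
  B via B→a: +{a}
  B via B→c: +{c}
  C via C→a a: +{a}
  S via S→B C: +{a,c}
  S: {a,c}  A: {a,b}  B: {a,c}  C: {a}
iter 2:
  C via C→S S: +{c}
  S: {a,c}  A: {a,b}  B: {a,c}  C: {a,c}
iter 3: — fixpoint
  S: {a,c}  A: {a,b}  B: {a,c}  C: {a,c}

FOLLOW iteration:
initialize: $ ∈ FOLLOW(S)
[1]
  C→S S: FOLLOW(S) ⊇ FIRST(S) = {a,c}; new: +{a,c}
  S→B C: FOLLOW(B) ⊇ FIRST(C) = {a,c}; new: +{a,c}
  S→B C: FOLLOW(C) ⊇ FOLLOW(S) ⊇ {$,a,c}; new: +{$,a,c}
  S→c A: FOLLOW(A) ⊇ FOLLOW(S) ⊇ {$,a,c}; new: +{$,a,c}
  S: {$,a,c}  A: {$,a,c}  B: {a,c}  C: {$,a,c}
[2] — fixpoint
  S: {$,a,c}  A: {$,a,c}  B: {a,c}  C: {$,a,c}

FOLLOW(B) = ["a", "c"]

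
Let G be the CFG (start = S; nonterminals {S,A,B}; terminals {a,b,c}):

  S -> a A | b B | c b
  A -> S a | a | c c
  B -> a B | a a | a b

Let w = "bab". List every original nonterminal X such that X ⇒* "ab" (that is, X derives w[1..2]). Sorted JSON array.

Convert to CNF:
  S -> T0 A | T1 T2 | T2 B
  A -> S T0 | T1 T1 | a
  B -> T0 B | T0 T0 | T0 T2
  T0 -> a
  T1 -> c
  T2 -> b

CYK fill (cells [i..j] with 1 ≤ i ≤ j ≤ 2 only):
  T[1,1] 'a' = {A,T0}  orig:{A}
  T[2,2] 'b' = {T2}  orig:{}
  T[1,2] 'ab' = {B}

Original NTs in T[1,2] deriving "ab": ["B"]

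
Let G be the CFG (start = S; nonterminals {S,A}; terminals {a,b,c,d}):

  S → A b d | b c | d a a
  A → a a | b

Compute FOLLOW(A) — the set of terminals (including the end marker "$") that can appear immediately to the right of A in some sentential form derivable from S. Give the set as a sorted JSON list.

FIRST sets, iterate to fixpoint:
[1]
  A via A→a a: +{a}
  A via A→b: +{b}
  S via S→A b d: +{a,b}
  S via S→d a a: +{d}
  FIRST[S]={a,b,d}  FIRST[A]={a,b}
[2] done
  FIRST[S]={a,b,d}  FIRST[A]={a,b}

FOLLOW sets:
seed FOLLOW(S) with $
round 1:
  S→A b d: FOLLOW(A) ⊇ FIRST(b) = {b}; new: +{b}
  FOLLOW[S]={$}  FOLLOW[A]={b}
round 2: (stable)
  FOLLOW[S]={$}  FOLLOW[A]={b}

FOLLOW(A) = ["b"]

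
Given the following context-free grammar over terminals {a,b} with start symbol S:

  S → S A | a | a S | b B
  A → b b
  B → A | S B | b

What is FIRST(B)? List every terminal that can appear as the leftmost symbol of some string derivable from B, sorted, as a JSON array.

Compute FIRST by fixpoint:
round 1:
  A via A→b b: +{b}
  B via B→A: +{b}
  S via S→a: +{a}
  S via S→b B: +{b}
  FIRST[S]={a,b}  FIRST[A]={b}  FIRST[B]={b}
round 2:
  B via B→S B: +{a}
  FIRST[S]={a,b}  FIRST[A]={b}  FIRST[B]={a,b}
round 3: (no change)
  FIRST[S]={a,b}  FIRST[A]={b}  FIRST[B]={a,b}

FIRST(B) = ["a", "b"]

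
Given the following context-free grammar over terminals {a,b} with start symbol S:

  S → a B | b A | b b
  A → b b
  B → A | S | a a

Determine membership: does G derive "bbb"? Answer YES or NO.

CNF form of G:
  S -> T0 A | T0 T0 | T1 B
  A -> T0 T0
  B -> T0 A | T0 T0 | T1 B | T1 T1
  T0 -> b
  T1 -> a

Fill CYK table bottom-up:
  T[0,0] 'b' = {T0}  orig:{}
  T[1,1] 'b' = {T0}  orig:{}
  T[2,2] 'b' = {T0}  orig:{}
  T[0,1] 'bb' = {A,B,S}
  T[1,2] 'bb' = {A,B,S}
  T[0,2] 'bbb' = {B,S}

S ∈ T[0,2] ⇒ YES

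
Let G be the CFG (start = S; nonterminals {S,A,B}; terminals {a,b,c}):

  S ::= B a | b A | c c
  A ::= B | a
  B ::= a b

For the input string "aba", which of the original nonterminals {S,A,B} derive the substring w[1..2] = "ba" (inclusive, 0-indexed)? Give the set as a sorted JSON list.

CNF form of G:
  S -> B T0 | T1 A | T2 T2
  A -> T0 T1 | a
  B -> T0 T1
  T0 -> a
  T1 -> b
  T2 -> c

CYK fill (cells [i..j] with 1 ≤ i ≤ j ≤ 2 only):
  T[1,1] 'b' = {T1}  orig:{}
  T[2,2] 'a' = {A,T0}  orig:{A}
  T[1,2] 'ba' = {S}

Original NTs in T[1,2] deriving "ba": ["S"]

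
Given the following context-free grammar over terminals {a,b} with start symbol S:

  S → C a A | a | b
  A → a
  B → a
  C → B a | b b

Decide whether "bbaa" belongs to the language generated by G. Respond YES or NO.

CNF form of G:
  S -> C X2 | a | b
  A -> a
  B -> a
  C -> B T0 | T1 T1
  T0 -> a
  T1 -> b
  X2 -> T0 A

Fill CYK table bottom-up:
  cell(0,0) b: {S,T1}  orig:{S}
  cell(1,1) b: {S,T1}  orig:{S}
  cell(2,2) a: {A,B,S,T0}  orig:{A,B,S}
  cell(3,3) a: {A,B,S,T0}  orig:{A,B,S}
  cell(0,1) bb: {C}
  cell(1,2) ba: ∅
  cell(2,3) aa: {C,X2}  orig:{C}
  cell(0,2) bba: ∅
  cell(1,3) baa: ∅
  cell(0,3) bbaa: {S}

S ∈ T[0,3] ⇒ YES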